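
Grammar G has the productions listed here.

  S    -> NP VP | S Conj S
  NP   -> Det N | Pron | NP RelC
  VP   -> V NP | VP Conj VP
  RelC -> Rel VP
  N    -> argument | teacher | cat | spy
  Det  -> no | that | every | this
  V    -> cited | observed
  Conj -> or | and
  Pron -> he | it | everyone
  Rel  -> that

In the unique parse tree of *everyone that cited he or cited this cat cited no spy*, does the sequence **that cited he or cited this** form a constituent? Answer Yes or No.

[S [NP [NP [Pron everyone]] [RelC [Rel that] [VP [VP [V cited] [NP [Pron he]]] [Conj or] [VP [V cited] [NP [Det this] [N cat]]]]]] [VP [V cited] [NP [Det no] [N spy]]]]
The smallest constituent containing 'that cited he or cited this' is the RelC spanning 'that cited he or cited this cat'; no single node in the tree dominates exactly the given words.

No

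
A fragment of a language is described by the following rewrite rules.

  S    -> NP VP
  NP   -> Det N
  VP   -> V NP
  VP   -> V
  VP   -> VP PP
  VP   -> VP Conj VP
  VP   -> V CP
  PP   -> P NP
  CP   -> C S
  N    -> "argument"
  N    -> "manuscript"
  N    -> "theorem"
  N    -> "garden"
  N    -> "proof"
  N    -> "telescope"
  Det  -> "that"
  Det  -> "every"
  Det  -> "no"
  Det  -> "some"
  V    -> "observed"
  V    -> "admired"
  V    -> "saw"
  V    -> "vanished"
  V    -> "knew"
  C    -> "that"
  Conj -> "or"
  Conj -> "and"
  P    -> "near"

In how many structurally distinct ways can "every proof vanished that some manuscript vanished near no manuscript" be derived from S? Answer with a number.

2

The two bracketings:
[S [NP [Det every] [N proof]] [VP [VP [V vanished] [CP [C that] [S [NP [Det some] [N manuscript]] [VP [V vanished]]]]] [PP [P near] [NP [Det no] [N manuscript]]]]]
[S [NP [Det every] [N proof]] [VP [V vanished] [CP [C that] [S [NP [Det some] [N manuscript]] [VP [VP [V vanished]] [PP [P near] [NP [Det no] [N manuscript]]]]]]]]
The trees differ in how a recursive rule is bracketed over the same span.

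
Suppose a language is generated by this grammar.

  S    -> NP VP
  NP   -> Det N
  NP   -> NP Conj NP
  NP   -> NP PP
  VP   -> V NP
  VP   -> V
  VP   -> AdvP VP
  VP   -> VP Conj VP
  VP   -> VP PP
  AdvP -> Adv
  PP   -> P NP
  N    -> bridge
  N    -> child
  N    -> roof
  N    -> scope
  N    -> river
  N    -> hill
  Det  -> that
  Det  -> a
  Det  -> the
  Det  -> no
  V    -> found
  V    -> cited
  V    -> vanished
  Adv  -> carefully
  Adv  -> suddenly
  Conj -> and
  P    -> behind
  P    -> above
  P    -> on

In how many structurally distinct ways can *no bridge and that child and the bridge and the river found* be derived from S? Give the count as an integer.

Two of the 5 distinct bracketings:
[S [NP [NP [Det no] [N bridge]] [Conj and] [NP [NP [Det that] [N child]] [Conj and] [NP [NP [Det the] [N bridge]] [Conj and] [NP [Det the] [N river]]]]] [VP [V found]]]
[S [NP [NP [Det no] [N bridge]] [Conj and] [NP [NP [NP [Det that] [N child]] [Conj and] [NP [Det the] [N bridge]]] [Conj and] [NP [Det the] [N river]]]] [VP [V found]]]
The trees differ in how a recursive rule is bracketed over the same span.

5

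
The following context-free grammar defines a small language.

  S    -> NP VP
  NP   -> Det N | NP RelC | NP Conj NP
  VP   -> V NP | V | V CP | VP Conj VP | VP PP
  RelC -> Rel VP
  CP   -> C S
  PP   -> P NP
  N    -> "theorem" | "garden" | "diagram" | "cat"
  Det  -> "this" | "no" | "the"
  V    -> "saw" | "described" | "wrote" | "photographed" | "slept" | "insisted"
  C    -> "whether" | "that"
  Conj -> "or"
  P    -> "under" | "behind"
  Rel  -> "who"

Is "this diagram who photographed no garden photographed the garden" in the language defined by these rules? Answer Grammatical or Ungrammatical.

Grammatical

S
  NP
    NP
      Det: this
      N: diagram
    RelC
      Rel: who
      VP
        V: photographed
        NP
          Det: no
          N: garden
  VP
    V: photographed
    NP
      Det: the
      N: garden
Every word is introduced by a lexical rule and the phrasal rules combine the resulting categories into a single S.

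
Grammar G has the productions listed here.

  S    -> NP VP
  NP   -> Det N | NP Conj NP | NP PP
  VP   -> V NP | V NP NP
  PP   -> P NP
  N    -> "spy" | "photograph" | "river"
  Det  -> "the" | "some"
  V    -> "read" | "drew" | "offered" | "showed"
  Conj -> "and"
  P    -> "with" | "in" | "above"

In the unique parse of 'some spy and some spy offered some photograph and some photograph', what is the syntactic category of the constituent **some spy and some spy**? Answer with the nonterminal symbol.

NP

S
  NP
    NP
      Det: some
      N: spy
    Conj: and
    NP
      Det: some
      N: spy
  VP
    V: offered
    NP
      NP
        Det: some
        N: photograph
      Conj: and
      NP
        Det: some
        N: photograph
The span 'some spy and some spy' is the NP node built by NP → NP Conj NP.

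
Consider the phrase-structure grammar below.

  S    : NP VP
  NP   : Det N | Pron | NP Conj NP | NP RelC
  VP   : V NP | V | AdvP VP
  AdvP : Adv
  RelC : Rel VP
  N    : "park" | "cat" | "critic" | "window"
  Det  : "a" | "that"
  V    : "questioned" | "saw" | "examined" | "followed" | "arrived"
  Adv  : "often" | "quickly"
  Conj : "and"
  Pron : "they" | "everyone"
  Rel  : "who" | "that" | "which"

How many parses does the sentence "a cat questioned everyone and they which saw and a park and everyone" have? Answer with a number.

7

Two of the 7 distinct bracketings:
[S [NP [Det a] [N cat]] [VP [V questioned] [NP [NP [Pron everyone]] [Conj and] [NP [NP [NP [Pron they]] [RelC [Rel which] [VP [V saw]]]] [Conj and] [NP [NP [Det a] [N park]] [Conj and] [NP [Pron everyone]]]]]]]
[S [NP [Det a] [N cat]] [VP [V questioned] [NP [NP [Pron everyone]] [Conj and] [NP [NP [NP [NP [Pron they]] [RelC [Rel which] [VP [V saw]]]] [Conj and] [NP [Det a] [N park]]] [Conj and] [NP [Pron everyone]]]]]]
The trees differ in how a recursive rule is bracketed over the same span.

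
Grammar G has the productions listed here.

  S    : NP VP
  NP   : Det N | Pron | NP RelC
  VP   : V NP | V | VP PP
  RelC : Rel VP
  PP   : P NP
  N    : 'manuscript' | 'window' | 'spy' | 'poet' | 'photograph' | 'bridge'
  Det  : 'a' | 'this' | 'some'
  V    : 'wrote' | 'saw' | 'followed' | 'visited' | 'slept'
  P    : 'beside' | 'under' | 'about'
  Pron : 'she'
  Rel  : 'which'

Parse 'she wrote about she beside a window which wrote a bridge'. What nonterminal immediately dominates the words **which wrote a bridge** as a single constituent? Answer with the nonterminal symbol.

[S [NP [Pron she]] [VP [VP [VP [V wrote]] [PP [P about] [NP [Pron she]]]] [PP [P beside] [NP [NP [Det a] [N window]] [RelC [Rel which] [VP [V wrote] [NP [Det a] [N bridge]]]]]]]]
The span 'which wrote a bridge' is the RelC node built by RelC → Rel VP.

RelC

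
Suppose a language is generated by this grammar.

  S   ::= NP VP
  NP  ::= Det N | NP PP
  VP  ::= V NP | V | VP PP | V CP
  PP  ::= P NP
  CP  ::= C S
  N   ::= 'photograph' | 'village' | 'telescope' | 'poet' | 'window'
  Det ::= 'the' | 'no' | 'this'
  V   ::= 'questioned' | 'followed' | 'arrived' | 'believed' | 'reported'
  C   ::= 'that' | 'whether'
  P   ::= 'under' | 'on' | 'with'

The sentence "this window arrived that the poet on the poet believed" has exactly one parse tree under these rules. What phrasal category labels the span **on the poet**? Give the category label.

PP

S
  NP
    Det: this
    N: window
  VP
    V: arrived
    CP
      C: that
      S
        NP
          NP
            Det: the
            N: poet
          PP
            P: on
            NP
              Det: the
              N: poet
        VP
          V: believed
The span 'on the poet' is the PP node built by PP → P NP.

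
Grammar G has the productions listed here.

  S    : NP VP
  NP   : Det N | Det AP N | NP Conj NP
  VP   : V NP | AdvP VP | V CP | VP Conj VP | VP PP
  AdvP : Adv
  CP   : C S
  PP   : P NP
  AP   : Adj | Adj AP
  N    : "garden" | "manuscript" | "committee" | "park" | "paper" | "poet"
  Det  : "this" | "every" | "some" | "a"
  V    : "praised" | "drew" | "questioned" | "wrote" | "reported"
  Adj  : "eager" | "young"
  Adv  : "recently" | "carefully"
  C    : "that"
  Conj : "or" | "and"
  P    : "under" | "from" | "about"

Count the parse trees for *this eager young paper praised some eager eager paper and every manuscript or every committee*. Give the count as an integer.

2

The two bracketings:
[S [NP [Det this] [AP [Adj eager] [AP [Adj young]]] [N paper]] [VP [V praised] [NP [NP [Det some] [AP [Adj eager] [AP [Adj eager]]] [N paper]] [Conj and] [NP [NP [Det every] [N manuscript]] [Conj or] [NP [Det every] [N committee]]]]]]
[S [NP [Det this] [AP [Adj eager] [AP [Adj young]]] [N paper]] [VP [V praised] [NP [NP [NP [Det some] [AP [Adj eager] [AP [Adj eager]]] [N paper]] [Conj and] [NP [Det every] [N manuscript]]] [Conj or] [NP [Det every] [N committee]]]]]
The trees differ in how a recursive rule is bracketed over the same span.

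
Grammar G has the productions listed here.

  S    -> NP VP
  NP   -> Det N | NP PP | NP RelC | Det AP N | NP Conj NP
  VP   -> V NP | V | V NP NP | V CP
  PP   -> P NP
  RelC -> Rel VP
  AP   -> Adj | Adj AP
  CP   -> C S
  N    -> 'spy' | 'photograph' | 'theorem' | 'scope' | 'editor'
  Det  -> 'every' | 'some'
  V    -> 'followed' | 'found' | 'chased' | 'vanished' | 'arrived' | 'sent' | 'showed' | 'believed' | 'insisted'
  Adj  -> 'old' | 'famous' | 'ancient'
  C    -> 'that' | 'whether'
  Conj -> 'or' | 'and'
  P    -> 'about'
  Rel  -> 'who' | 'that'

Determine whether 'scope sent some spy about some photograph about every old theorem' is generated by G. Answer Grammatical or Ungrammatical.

For S → NP VP, no prefix of the string parses as an NP.

Ungrammatical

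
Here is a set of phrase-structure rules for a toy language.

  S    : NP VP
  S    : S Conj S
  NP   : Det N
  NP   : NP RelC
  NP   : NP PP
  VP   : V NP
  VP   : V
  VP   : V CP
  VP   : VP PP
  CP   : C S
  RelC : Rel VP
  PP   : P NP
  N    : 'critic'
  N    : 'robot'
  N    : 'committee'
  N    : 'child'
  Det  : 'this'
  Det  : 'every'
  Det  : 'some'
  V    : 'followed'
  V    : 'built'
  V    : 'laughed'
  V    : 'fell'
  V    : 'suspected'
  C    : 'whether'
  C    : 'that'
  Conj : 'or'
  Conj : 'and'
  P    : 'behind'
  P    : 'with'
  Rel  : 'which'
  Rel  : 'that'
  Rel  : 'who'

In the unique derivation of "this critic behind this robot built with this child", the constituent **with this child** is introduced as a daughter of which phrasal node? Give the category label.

[S [NP [NP [Det this] [N critic]] [PP [P behind] [NP [Det this] [N robot]]]] [VP [VP [V built]] [PP [P with] [NP [Det this] [N child]]]]]
The span 'with this child' is the PP node built by PP → P NP.
Its mother is the VP built by VP → VP PP.

VP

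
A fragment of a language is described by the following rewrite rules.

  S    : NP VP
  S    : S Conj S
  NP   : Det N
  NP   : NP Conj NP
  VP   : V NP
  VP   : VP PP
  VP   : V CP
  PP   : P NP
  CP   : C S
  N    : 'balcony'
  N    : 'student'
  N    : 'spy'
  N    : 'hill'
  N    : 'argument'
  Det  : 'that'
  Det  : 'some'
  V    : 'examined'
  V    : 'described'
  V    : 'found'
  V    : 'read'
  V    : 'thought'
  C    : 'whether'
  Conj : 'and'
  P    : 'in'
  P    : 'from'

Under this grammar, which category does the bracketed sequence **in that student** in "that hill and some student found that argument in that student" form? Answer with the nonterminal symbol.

PP

S
  NP
    NP
      Det: that
      N: hill
    Conj: and
    NP
      Det: some
      N: student
  VP
    VP
      V: found
      NP
        Det: that
        N: argument
    PP
      P: in
      NP
        Det: that
        N: student
The span 'in that student' is the PP node built by PP → P NP.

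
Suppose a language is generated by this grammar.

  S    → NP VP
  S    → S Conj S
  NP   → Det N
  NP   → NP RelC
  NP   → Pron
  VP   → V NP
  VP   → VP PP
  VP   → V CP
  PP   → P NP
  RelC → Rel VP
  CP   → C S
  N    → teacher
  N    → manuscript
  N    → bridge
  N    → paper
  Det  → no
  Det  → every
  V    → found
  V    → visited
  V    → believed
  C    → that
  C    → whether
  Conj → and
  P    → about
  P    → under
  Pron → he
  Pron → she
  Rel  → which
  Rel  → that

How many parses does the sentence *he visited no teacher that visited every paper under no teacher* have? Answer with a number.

The two bracketings:
[S [NP [Pron he]] [VP [V visited] [NP [NP [Det no] [N teacher]] [RelC [Rel that] [VP [VP [V visited] [NP [Det every] [N paper]]] [PP [P under] [NP [Det no] [N teacher]]]]]]]]
[S [NP [Pron he]] [VP [VP [V visited] [NP [NP [Det no] [N teacher]] [RelC [Rel that] [VP [V visited] [NP [Det every] [N paper]]]]]] [PP [P under] [NP [Det no] [N teacher]]]]]
The trees differ in how a recursive rule is bracketed over the same span.

2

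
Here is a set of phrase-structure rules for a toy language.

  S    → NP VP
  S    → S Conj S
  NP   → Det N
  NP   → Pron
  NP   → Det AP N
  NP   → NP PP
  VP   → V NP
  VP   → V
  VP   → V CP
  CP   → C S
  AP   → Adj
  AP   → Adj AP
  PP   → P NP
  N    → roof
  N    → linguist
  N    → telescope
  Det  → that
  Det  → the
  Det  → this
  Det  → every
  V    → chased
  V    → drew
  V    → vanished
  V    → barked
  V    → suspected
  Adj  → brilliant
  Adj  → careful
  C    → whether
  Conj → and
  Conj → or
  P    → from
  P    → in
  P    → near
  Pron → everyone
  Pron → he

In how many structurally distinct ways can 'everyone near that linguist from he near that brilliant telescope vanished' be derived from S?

Two of the 5 distinct bracketings:
[S [NP [NP [Pron everyone]] [PP [P near] [NP [NP [Det that] [N linguist]] [PP [P from] [NP [NP [Pron he]] [PP [P near] [NP [Det that] [AP [Adj brilliant]] [N telescope]]]]]]]] [VP [V vanished]]]
[S [NP [NP [Pron everyone]] [PP [P near] [NP [NP [NP [Det that] [N linguist]] [PP [P from] [NP [Pron he]]]] [PP [P near] [NP [Det that] [AP [Adj brilliant]] [N telescope]]]]]] [VP [V vanished]]]
The trees differ in how a recursive rule is bracketed over the same span.

5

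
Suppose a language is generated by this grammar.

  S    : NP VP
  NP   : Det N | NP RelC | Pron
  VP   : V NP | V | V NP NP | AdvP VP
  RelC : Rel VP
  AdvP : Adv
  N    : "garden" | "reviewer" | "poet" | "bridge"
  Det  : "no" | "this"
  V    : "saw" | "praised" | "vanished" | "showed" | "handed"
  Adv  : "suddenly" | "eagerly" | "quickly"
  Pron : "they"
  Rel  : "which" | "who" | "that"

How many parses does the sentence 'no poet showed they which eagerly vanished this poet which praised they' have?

6

Two of the 6 distinct bracketings:
[S [NP [Det no] [N poet]] [VP [V showed] [NP [NP [Pron they]] [RelC [Rel which] [VP [AdvP [Adv eagerly]] [VP [V vanished] [NP [NP [Det this] [N poet]] [RelC [Rel which] [VP [V praised] [NP [Pron they]]]]]]]]]]]
[S [NP [Det no] [N poet]] [VP [V showed] [NP [NP [Pron they]] [RelC [Rel which] [VP [AdvP [Adv eagerly]] [VP [V vanished] [NP [NP [Det this] [N poet]] [RelC [Rel which] [VP [V praised]]]] [NP [Pron they]]]]]]]]
The difference turns on whether VP → V is used at the relevant span, versus an alternative expansion of VP.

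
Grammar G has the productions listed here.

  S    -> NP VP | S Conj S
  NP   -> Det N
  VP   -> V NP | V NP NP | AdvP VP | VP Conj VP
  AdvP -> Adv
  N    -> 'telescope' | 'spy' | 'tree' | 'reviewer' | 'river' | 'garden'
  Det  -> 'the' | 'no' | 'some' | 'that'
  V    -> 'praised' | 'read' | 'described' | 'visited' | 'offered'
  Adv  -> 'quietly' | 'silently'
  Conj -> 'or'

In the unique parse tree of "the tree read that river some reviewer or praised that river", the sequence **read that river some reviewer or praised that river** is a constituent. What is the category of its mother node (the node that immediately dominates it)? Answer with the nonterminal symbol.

[S [NP [Det the] [N tree]] [VP [VP [V read] [NP [Det that] [N river]] [NP [Det some] [N reviewer]]] [Conj or] [VP [V praised] [NP [Det that] [N river]]]]]
The span 'read that river some reviewer or praised that river' is the VP node built by VP → VP Conj VP.
Its mother is the S built by S → NP VP.

S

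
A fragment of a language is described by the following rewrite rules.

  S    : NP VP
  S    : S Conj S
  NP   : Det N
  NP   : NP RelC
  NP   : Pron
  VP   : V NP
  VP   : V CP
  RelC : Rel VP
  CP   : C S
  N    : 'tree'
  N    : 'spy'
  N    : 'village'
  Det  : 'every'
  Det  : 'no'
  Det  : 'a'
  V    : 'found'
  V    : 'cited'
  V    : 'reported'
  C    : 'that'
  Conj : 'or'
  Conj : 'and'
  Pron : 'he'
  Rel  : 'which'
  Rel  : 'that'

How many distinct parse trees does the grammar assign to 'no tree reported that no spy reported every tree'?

[S [NP [Det no] [N tree]] [VP [V reported] [CP [C that] [S [NP [Det no] [N spy]] [VP [V reported] [NP [Det every] [N tree]]]]]]]
No rule offers an alternative attachment or grouping for any span, so this is the only derivation.

1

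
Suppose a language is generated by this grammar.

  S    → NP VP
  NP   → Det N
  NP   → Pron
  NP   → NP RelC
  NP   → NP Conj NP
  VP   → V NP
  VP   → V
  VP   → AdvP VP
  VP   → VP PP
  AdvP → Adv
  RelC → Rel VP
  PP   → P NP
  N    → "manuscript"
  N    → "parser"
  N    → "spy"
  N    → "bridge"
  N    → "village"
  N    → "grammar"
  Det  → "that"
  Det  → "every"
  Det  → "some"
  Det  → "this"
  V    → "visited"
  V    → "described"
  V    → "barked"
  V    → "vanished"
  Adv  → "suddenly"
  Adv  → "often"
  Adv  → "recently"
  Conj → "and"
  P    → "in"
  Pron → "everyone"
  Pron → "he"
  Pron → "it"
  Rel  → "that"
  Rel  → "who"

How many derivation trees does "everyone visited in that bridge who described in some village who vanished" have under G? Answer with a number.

3

Two of the 3 distinct bracketings:
[S [NP [Pron everyone]] [VP [VP [V visited]] [PP [P in] [NP [NP [Det that] [N bridge]] [RelC [Rel who] [VP [VP [V described]] [PP [P in] [NP [NP [Det some] [N village]] [RelC [Rel who] [VP [V vanished]]]]]]]]]]]
[S [NP [Pron everyone]] [VP [VP [V visited]] [PP [P in] [NP [NP [NP [Det that] [N bridge]] [RelC [Rel who] [VP [VP [V described]] [PP [P in] [NP [Det some] [N village]]]]]] [RelC [Rel who] [VP [V vanished]]]]]]]
The trees differ in how a recursive rule is bracketed over the same span.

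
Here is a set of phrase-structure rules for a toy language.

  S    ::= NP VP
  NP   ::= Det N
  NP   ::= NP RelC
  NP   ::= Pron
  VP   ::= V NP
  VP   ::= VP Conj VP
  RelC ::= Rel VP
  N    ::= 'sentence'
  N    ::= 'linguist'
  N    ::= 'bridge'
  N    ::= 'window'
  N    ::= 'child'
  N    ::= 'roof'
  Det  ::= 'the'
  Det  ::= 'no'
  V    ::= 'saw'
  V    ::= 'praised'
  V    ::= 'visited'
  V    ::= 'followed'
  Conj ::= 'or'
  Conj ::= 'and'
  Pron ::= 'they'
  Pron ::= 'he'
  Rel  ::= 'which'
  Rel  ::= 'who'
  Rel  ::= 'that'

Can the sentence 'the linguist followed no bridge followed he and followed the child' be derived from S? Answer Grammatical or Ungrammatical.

For S → NP VP, the only prefix that parses as NP is 'the linguist', but the remainder 'followed no bridge followed he and followed the child' is not a VP under these rules.

Ungrammatical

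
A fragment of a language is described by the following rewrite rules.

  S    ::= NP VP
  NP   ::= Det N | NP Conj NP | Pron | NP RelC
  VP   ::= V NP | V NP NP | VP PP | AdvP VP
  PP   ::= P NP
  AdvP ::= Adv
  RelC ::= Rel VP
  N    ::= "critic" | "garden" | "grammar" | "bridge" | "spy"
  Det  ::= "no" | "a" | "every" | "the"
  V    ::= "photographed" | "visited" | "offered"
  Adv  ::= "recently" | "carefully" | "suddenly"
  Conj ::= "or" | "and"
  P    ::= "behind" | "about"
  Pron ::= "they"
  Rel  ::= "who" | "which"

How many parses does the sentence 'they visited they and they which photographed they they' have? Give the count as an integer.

Two of the 4 distinct bracketings:
[S [NP [Pron they]] [VP [V visited] [NP [NP [Pron they]] [Conj and] [NP [NP [Pron they]] [RelC [Rel which] [VP [V photographed] [NP [Pron they]] [NP [Pron they]]]]]]]]
[S [NP [Pron they]] [VP [V visited] [NP [NP [NP [Pron they]] [Conj and] [NP [Pron they]]] [RelC [Rel which] [VP [V photographed] [NP [Pron they]] [NP [Pron they]]]]]]]
The trees differ in how a recursive rule is bracketed over the same span.

4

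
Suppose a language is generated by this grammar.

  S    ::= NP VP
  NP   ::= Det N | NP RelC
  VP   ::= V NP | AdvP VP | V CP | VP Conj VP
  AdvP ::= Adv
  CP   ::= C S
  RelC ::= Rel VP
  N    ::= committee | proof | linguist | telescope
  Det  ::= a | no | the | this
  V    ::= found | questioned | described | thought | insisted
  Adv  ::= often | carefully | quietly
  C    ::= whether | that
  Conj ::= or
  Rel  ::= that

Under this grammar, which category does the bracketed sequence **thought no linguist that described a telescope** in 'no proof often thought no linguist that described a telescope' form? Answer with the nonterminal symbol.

[S [NP [Det no] [N proof]] [VP [AdvP [Adv often]] [VP [V thought] [NP [NP [Det no] [N linguist]] [RelC [Rel that] [VP [V described] [NP [Det a] [N telescope]]]]]]]]
The span 'thought no linguist that described a telescope' is the VP node built by VP → V NP.

VP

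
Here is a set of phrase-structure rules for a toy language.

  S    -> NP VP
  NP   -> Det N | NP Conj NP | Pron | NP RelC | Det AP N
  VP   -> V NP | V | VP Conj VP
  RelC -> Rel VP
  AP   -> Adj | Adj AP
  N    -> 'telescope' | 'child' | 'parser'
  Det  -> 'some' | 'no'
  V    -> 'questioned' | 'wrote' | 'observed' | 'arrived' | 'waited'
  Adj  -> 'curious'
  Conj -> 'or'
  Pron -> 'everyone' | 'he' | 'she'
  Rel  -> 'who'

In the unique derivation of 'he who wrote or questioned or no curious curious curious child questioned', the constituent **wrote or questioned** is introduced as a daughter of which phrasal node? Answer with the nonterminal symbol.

[S [NP [NP [NP [Pron he]] [RelC [Rel who] [VP [VP [V wrote]] [Conj or] [VP [V questioned]]]]] [Conj or] [NP [Det no] [AP [Adj curious] [AP [Adj curious] [AP [Adj curious]]]] [N child]]] [VP [V questioned]]]
The span 'wrote or questioned' is the VP node built by VP → VP Conj VP.
Its mother is the RelC built by RelC → Rel VP.

RelC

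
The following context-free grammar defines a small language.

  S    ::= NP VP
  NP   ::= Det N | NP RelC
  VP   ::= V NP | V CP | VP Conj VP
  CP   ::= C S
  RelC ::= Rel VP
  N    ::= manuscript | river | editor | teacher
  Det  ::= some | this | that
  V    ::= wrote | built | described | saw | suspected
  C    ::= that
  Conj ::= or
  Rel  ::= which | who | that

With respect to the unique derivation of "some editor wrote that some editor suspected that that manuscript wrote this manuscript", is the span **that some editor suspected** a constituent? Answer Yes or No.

[S [NP [Det some] [N editor]] [VP [V wrote] [CP [C that] [S [NP [Det some] [N editor]] [VP [V suspected] [CP [C that] [S [NP [Det that] [N manuscript]] [VP [V wrote] [NP [Det this] [N manuscript]]]]]]]]]]
The smallest constituent containing 'that some editor suspected' is the CP spanning 'that some editor suspected that that manuscript wrote this manuscript'; no single node in the tree dominates exactly the given words.

No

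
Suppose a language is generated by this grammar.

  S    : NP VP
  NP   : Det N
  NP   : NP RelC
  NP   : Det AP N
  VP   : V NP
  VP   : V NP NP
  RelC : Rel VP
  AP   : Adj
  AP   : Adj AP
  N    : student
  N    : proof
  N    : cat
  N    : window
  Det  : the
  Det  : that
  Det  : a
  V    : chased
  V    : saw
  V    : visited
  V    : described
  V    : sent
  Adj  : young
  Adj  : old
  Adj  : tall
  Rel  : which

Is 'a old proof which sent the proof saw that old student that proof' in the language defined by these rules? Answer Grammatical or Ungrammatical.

S
  NP
    NP
      Det: a
      AP
        Adj: old
      N: proof
    RelC
      Rel: which
      VP
        V: sent
        NP
          Det: the
          N: proof
  VP
    V: saw
    NP
      Det: that
      AP
        Adj: old
      N: student
    NP
      Det: that
      N: proof
Each bracket corresponds to one application of a listed rule, so the string is derivable from S.

Grammatical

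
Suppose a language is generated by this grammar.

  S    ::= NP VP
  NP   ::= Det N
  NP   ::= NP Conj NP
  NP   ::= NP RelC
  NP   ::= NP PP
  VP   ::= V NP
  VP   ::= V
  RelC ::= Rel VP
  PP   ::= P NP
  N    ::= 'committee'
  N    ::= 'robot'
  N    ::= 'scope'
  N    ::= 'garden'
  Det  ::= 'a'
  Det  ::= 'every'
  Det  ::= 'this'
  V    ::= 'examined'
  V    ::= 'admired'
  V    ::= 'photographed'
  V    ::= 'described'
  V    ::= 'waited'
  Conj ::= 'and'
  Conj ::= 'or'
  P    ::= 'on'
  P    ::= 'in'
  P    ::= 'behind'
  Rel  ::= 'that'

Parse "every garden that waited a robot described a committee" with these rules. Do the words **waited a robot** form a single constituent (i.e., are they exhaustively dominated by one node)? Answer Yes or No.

[S [NP [NP [Det every] [N garden]] [RelC [Rel that] [VP [V waited] [NP [Det a] [N robot]]]]] [VP [V described] [NP [Det a] [N committee]]]]
The words 'waited a robot' are exhaustively dominated by a single VP node (built by VP → V NP), so they form a constituent.

Yes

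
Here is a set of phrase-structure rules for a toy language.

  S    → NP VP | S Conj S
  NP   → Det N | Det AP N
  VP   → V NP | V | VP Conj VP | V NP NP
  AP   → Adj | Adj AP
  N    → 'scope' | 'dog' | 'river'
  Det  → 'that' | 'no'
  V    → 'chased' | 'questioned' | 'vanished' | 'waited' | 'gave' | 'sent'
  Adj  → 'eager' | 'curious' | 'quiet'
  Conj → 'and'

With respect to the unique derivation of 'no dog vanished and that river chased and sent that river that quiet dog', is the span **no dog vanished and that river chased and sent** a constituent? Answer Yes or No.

[S [S [NP [Det no] [N dog]] [VP [V vanished]]] [Conj and] [S [NP [Det that] [N river]] [VP [VP [V chased]] [Conj and] [VP [V sent] [NP [Det that] [N river]] [NP [Det that] [AP [Adj quiet]] [N dog]]]]]]
The smallest constituent containing 'no dog vanished and that river chased and sent' is the S spanning 'no dog vanished and that river chased and sent that river that quiet dog'; no single node in the tree dominates exactly the given words.

No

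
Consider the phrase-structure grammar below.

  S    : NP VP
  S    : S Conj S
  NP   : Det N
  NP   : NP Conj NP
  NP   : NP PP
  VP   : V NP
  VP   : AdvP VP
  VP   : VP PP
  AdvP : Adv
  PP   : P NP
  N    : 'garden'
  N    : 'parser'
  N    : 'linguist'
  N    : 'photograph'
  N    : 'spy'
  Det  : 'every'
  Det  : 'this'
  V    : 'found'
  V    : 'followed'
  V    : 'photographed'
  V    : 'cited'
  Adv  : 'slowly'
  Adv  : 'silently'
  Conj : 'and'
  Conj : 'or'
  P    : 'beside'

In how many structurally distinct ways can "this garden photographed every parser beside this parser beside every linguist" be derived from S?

5

Two of the 5 distinct bracketings:
[S [NP [Det this] [N garden]] [VP [V photographed] [NP [NP [Det every] [N parser]] [PP [P beside] [NP [NP [Det this] [N parser]] [PP [P beside] [NP [Det every] [N linguist]]]]]]]]
[S [NP [Det this] [N garden]] [VP [V photographed] [NP [NP [NP [Det every] [N parser]] [PP [P beside] [NP [Det this] [N parser]]]] [PP [P beside] [NP [Det every] [N linguist]]]]]]
The trees differ in how a recursive rule is bracketed over the same span.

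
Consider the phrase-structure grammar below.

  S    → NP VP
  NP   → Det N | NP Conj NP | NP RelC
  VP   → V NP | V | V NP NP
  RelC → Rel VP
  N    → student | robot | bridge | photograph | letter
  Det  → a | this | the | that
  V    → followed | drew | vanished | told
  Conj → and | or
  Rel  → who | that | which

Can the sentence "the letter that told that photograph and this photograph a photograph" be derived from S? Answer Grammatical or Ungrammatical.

For S → NP VP, every NP-prefix leaves a non-VP remainder: after 'the letter' the remainder is not a VP; after 'the letter that told' the remainder is not a VP; after 'the letter that told that photograph' the remainder is not a VP (and 1 more).

Ungrammatical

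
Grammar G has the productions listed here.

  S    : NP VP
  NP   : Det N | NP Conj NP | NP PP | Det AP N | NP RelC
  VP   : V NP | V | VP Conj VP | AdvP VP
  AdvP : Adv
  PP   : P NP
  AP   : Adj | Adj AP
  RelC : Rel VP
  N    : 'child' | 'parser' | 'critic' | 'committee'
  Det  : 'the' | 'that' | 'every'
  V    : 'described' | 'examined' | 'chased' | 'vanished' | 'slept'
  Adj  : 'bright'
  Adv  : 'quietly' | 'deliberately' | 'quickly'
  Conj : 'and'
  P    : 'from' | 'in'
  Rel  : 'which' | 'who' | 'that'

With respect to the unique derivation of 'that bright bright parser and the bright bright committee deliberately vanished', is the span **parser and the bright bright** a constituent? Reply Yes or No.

No

[S [NP [NP [Det that] [AP [Adj bright] [AP [Adj bright]]] [N parser]] [Conj and] [NP [Det the] [AP [Adj bright] [AP [Adj bright]]] [N committee]]] [VP [AdvP [Adv deliberately]] [VP [V vanished]]]]
The smallest constituent containing 'parser and the bright bright' is the NP spanning 'that bright bright parser and the bright bright committee'; no single node in the tree dominates exactly the given words.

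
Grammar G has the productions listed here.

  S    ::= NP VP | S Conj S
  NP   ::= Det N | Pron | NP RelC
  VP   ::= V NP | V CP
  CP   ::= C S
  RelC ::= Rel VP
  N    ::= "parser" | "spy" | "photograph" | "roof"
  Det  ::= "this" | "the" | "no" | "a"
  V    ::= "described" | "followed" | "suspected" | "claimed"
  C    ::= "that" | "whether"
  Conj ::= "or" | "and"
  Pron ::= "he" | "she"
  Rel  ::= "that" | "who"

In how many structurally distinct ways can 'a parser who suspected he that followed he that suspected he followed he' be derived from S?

Two of the 5 distinct bracketings:
[S [NP [NP [Det a] [N parser]] [RelC [Rel who] [VP [V suspected] [NP [NP [Pron he]] [RelC [Rel that] [VP [V followed] [NP [NP [Pron he]] [RelC [Rel that] [VP [V suspected] [NP [Pron he]]]]]]]]]]] [VP [V followed] [NP [Pron he]]]]
[S [NP [NP [Det a] [N parser]] [RelC [Rel who] [VP [V suspected] [NP [NP [NP [Pron he]] [RelC [Rel that] [VP [V followed] [NP [Pron he]]]]] [RelC [Rel that] [VP [V suspected] [NP [Pron he]]]]]]]] [VP [V followed] [NP [Pron he]]]]
The trees differ in how a recursive rule is bracketed over the same span.

5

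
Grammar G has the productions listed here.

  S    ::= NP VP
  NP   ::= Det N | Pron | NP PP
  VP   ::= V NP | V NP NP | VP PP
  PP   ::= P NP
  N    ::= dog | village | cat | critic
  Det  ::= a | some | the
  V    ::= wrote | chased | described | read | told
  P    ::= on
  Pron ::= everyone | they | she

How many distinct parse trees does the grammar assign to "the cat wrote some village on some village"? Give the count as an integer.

The two bracketings:
[S [NP [Det the] [N cat]] [VP [V wrote] [NP [NP [Det some] [N village]] [PP [P on] [NP [Det some] [N village]]]]]]
[S [NP [Det the] [N cat]] [VP [VP [V wrote] [NP [Det some] [N village]]] [PP [P on] [NP [Det some] [N village]]]]]
The difference turns on whether NP → NP PP is used at the relevant span, versus an alternative expansion of NP.

2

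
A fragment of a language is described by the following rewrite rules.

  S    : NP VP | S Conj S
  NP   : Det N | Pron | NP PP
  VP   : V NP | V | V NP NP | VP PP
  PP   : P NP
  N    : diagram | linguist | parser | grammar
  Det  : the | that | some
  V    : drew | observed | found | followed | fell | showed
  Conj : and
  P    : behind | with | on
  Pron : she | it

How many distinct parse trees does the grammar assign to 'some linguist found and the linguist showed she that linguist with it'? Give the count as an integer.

2

The two bracketings:
[S [S [NP [Det some] [N linguist]] [VP [V found]]] [Conj and] [S [NP [Det the] [N linguist]] [VP [V showed] [NP [Pron she]] [NP [NP [Det that] [N linguist]] [PP [P with] [NP [Pron it]]]]]]]
[S [S [NP [Det some] [N linguist]] [VP [V found]]] [Conj and] [S [NP [Det the] [N linguist]] [VP [VP [V showed] [NP [Pron she]] [NP [Det that] [N linguist]]] [PP [P with] [NP [Pron it]]]]]]
The difference turns on whether NP → NP PP is used at the relevant span, versus an alternative expansion of NP.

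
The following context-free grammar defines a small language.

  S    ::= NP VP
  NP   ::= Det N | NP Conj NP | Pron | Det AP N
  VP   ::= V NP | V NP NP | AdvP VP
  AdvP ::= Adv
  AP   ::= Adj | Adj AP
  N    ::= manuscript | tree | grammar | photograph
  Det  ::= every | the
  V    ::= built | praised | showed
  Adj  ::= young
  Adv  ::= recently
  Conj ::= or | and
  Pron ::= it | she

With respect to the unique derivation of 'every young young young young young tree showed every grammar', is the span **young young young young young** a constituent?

[S [NP [Det every] [AP [Adj young] [AP [Adj young] [AP [Adj young] [AP [Adj young] [AP [Adj young]]]]]] [N tree]] [VP [V showed] [NP [Det every] [N grammar]]]]
The words 'young young young young young' are exhaustively dominated by a single AP node (built by AP → Adj AP), so they form a constituent.

Yes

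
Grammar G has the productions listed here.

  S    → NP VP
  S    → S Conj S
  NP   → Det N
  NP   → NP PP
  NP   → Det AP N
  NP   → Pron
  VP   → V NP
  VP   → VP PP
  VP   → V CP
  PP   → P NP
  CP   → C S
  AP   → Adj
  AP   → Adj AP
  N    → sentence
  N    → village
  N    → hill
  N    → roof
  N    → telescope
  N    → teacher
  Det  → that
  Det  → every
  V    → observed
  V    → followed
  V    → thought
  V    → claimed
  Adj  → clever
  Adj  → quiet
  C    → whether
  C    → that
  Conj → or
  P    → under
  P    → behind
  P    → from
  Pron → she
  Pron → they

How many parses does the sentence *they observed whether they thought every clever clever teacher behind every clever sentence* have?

3

Two of the 3 distinct bracketings:
[S [NP [Pron they]] [VP [VP [V observed] [CP [C whether] [S [NP [Pron they]] [VP [V thought] [NP [Det every] [AP [Adj clever] [AP [Adj clever]]] [N teacher]]]]]] [PP [P behind] [NP [Det every] [AP [Adj clever]] [N sentence]]]]]
[S [NP [Pron they]] [VP [V observed] [CP [C whether] [S [NP [Pron they]] [VP [V thought] [NP [NP [Det every] [AP [Adj clever] [AP [Adj clever]]] [N teacher]] [PP [P behind] [NP [Det every] [AP [Adj clever]] [N sentence]]]]]]]]]
The difference turns on whether NP → NP PP is used at the relevant span, versus an alternative expansion of NP.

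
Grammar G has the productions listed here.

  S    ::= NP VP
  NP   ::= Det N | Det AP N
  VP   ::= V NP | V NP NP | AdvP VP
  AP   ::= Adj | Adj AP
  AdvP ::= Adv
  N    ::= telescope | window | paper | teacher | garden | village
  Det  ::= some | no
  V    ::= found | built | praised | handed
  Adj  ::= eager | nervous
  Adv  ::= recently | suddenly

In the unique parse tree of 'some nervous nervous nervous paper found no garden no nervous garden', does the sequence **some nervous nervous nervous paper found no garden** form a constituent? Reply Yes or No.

No

[S [NP [Det some] [AP [Adj nervous] [AP [Adj nervous] [AP [Adj nervous]]]] [N paper]] [VP [V found] [NP [Det no] [N garden]] [NP [Det no] [AP [Adj nervous]] [N garden]]]]
The smallest constituent containing 'some nervous nervous nervous paper found no garden' is the S spanning 'some nervous nervous nervous paper found no garden no nervous garden'; no single node in the tree dominates exactly the given words.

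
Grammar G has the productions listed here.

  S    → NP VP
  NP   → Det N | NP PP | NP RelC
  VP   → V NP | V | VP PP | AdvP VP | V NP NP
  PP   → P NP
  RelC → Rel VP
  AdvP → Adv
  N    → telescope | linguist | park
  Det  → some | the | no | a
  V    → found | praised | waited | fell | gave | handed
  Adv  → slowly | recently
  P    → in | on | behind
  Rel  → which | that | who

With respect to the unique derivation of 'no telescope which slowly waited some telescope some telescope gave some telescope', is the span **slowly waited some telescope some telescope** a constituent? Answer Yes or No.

Yes

[S [NP [NP [Det no] [N telescope]] [RelC [Rel which] [VP [AdvP [Adv slowly]] [VP [V waited] [NP [Det some] [N telescope]] [NP [Det some] [N telescope]]]]]] [VP [V gave] [NP [Det some] [N telescope]]]]
The words 'slowly waited some telescope some telescope' are exhaustively dominated by a single VP node (built by VP → AdvP VP), so they form a constituent.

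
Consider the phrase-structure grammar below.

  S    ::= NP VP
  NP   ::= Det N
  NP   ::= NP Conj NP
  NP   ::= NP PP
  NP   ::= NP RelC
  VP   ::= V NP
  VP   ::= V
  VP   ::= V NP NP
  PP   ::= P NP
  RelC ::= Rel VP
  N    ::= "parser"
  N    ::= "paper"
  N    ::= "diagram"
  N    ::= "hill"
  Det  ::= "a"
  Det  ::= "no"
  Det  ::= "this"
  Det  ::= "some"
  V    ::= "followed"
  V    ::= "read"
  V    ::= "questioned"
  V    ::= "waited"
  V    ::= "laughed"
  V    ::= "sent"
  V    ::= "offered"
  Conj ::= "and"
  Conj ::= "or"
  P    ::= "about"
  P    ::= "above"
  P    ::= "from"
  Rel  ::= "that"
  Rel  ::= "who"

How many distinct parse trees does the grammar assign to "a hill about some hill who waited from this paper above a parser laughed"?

7

Two of the 7 distinct bracketings:
[S [NP [NP [Det a] [N hill]] [PP [P about] [NP [NP [NP [Det some] [N hill]] [RelC [Rel who] [VP [V waited]]]] [PP [P from] [NP [NP [Det this] [N paper]] [PP [P above] [NP [Det a] [N parser]]]]]]]] [VP [V laughed]]]
[S [NP [NP [Det a] [N hill]] [PP [P about] [NP [NP [NP [NP [Det some] [N hill]] [RelC [Rel who] [VP [V waited]]]] [PP [P from] [NP [Det this] [N paper]]]] [PP [P above] [NP [Det a] [N parser]]]]]] [VP [V laughed]]]
The trees differ in how a recursive rule is bracketed over the same span.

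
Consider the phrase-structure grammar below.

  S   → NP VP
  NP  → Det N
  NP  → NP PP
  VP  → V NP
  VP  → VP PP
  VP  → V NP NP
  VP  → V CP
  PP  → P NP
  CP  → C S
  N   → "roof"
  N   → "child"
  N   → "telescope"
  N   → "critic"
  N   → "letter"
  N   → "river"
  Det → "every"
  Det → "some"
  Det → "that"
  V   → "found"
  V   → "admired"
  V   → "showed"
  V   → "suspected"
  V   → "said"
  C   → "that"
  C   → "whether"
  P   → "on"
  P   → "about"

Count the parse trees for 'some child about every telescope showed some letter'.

1

[S [NP [NP [Det some] [N child]] [PP [P about] [NP [Det every] [N telescope]]]] [VP [V showed] [NP [Det some] [N letter]]]]
No rule offers an alternative attachment or grouping for any span, so this is the only derivation.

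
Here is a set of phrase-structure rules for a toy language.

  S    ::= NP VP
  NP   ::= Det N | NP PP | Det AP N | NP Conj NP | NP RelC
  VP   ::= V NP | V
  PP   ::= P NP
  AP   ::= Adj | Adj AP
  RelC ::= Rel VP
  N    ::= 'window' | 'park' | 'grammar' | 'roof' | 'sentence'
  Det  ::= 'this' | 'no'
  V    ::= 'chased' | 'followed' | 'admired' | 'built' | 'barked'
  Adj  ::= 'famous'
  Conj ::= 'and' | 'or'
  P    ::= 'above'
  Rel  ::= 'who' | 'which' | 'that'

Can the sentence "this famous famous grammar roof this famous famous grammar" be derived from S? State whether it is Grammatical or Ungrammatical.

Ungrammatical

An N word can never sit immediately before an N word in any string this grammar generates, so the substring 'grammar roof' rules out a derivation.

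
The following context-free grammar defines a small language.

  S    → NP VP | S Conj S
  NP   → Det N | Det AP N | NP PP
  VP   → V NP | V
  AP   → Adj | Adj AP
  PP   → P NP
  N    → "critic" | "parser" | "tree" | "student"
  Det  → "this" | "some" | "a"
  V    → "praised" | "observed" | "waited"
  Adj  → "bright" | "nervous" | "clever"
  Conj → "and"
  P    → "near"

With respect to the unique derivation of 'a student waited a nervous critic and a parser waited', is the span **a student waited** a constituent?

[S [S [NP [Det a] [N student]] [VP [V waited] [NP [Det a] [AP [Adj nervous]] [N critic]]]] [Conj and] [S [NP [Det a] [N parser]] [VP [V waited]]]]
The smallest constituent containing 'a student waited' is the S spanning 'a student waited a nervous critic'; no single node in the tree dominates exactly the given words.

No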